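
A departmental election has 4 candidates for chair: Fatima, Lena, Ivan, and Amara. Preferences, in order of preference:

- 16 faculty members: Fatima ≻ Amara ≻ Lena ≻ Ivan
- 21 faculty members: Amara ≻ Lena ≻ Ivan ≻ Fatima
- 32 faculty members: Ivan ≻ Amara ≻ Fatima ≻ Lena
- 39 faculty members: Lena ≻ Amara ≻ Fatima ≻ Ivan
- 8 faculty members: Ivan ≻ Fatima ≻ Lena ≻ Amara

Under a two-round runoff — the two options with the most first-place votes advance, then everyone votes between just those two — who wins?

Round 1 first-place votes: Fatima 16, Lena 39, Ivan 40, Amara 21.
Ivan and Lena advance.
Runoff: Ivan is preferred to Lena by 40 voters; Lena by 76.
Lena wins the runoff.

Lena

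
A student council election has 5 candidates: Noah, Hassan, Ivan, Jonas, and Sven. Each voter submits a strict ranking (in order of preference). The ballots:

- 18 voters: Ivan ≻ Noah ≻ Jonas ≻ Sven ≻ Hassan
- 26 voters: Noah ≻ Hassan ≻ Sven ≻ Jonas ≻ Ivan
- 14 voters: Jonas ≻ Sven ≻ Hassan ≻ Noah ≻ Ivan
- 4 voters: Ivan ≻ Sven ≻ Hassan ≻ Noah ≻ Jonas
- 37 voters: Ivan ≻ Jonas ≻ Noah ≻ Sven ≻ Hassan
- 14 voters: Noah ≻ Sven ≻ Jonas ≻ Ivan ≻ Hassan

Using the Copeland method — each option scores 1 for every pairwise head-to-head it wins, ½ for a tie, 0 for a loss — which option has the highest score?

Ivan

Noah: beats Hassan, Jonas, and Sven; loses to Ivan → score 3.
Hassan: loses to Noah, Ivan, Jonas, and Sven → score 0.
Ivan: beats Noah, Hassan, Jonas, and Sven → score 4.
Jonas: beats Hassan and Sven; loses to Noah and Ivan → score 2.
Sven: beats Hassan; loses to Noah, Ivan, and Jonas → score 1.
Ivan has the best pairwise record.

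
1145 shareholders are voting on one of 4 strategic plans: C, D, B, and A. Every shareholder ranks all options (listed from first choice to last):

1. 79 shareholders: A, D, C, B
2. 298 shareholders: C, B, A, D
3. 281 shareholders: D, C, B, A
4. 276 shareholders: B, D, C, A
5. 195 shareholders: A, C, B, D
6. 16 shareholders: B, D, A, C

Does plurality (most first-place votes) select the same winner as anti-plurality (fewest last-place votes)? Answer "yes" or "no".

yes

Plurality — first-place votes: C 298, D 281, B 292, A 274. Winner: C.
Anti-plurality — last-place votes: C 16, D 493, B 79, A 557. Winner: C.
The two methods agree.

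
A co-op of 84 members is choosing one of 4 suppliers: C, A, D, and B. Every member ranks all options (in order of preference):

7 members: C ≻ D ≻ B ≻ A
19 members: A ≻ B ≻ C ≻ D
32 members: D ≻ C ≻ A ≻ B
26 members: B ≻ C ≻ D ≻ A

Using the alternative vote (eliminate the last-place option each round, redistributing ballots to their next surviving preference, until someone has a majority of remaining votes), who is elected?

Round 1: C 7, A 19, D 32, B 26. Eliminate C.
Round 2: A 19, D 39, B 26. Eliminate A.
Round 3: D 39, B 45. B has a majority.

B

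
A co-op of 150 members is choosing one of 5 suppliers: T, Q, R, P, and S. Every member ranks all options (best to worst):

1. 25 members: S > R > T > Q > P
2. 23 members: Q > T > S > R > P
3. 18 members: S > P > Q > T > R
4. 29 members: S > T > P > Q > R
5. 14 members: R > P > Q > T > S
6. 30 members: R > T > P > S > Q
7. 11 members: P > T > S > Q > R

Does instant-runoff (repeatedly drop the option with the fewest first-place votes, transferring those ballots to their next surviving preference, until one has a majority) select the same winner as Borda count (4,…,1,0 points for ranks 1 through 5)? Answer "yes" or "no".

yes

Instant-runoff — R1 T 0, Q 23, R 44, P 11, S 72 (T out); R2 Q 23, R 44, P 11, S 72 (P out); R3 Q 23, R 44, S 83 (S winner). Winner: S.
Borda — scores: T 361, Q 221, R 274, P 258, S 386. Winner: S.
The two methods agree.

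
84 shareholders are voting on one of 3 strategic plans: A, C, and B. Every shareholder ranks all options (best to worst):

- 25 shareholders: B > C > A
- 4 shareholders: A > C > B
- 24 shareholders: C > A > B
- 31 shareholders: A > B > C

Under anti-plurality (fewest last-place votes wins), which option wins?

A

Last-place votes: A 25, C 31, B 28.
A is ranked last by the fewest voters, so A wins.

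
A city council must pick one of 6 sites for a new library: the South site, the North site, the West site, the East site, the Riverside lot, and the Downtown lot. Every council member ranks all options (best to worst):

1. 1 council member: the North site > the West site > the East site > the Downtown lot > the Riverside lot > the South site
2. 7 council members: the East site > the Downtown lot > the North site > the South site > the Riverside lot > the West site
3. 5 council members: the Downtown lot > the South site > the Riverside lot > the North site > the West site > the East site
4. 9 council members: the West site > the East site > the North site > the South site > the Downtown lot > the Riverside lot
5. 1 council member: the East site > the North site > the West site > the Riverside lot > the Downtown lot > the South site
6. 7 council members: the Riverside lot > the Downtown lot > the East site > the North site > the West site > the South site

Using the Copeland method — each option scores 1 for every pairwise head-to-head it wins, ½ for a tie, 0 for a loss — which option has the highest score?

the South site: beats the Riverside lot; loses to the North site, the West site, the East site, and the Downtown lot → score 1.
the North site: beats the South site, the West site, and the Riverside lot; loses to the East site and the Downtown lot → score 3.
the West site: beats the South site; ties the East site; loses to the North site, the Riverside lot, and the Downtown lot → score 1.5.
the East site: beats the South site, the North site, the Riverside lot, and the Downtown lot; ties the West site → score 4.5.
the Riverside lot: beats the West site; loses to the South site, the North site, the East site, and the Downtown lot → score 1.
the Downtown lot: beats the South site, the North site, the West site, and the Riverside lot; loses to the East site → score 4.
the East site has the best pairwise record.

the East site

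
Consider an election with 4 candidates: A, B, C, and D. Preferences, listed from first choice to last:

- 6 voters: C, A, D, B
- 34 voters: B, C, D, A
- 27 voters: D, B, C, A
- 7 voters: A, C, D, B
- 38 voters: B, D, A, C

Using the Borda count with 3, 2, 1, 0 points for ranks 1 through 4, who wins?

B

A: 6·2 + 34·0 + 27·0 + 7·3 + 38·1 = 71
B: 6·0 + 34·3 + 27·2 + 7·0 + 38·3 = 270
C: 6·3 + 34·2 + 27·1 + 7·2 + 38·0 = 127
D: 6·1 + 34·1 + 27·3 + 7·1 + 38·2 = 204
B has the highest Borda score (270).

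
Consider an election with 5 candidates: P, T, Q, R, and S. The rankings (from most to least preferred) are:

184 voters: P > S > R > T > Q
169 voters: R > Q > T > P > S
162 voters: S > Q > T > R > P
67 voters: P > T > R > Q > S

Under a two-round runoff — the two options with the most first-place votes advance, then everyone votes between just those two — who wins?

Round 1 first-place votes: P 251, T 0, Q 0, R 169, S 162.
P and R advance.
Runoff: P is preferred to R by 251 voters; R by 331.
R wins the runoff.

R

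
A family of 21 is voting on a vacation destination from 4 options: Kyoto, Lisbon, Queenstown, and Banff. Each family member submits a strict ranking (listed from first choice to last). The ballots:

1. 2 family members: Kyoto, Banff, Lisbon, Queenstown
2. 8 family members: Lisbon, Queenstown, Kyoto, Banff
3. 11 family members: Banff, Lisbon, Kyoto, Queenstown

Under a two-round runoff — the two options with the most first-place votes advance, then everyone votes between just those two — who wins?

Round 1 first-place votes: Kyoto 2, Lisbon 8, Queenstown 0, Banff 11.
Banff and Lisbon advance.
Runoff: Banff is preferred to Lisbon by 13 voters; Lisbon by 8.
Banff wins the runoff.

Banff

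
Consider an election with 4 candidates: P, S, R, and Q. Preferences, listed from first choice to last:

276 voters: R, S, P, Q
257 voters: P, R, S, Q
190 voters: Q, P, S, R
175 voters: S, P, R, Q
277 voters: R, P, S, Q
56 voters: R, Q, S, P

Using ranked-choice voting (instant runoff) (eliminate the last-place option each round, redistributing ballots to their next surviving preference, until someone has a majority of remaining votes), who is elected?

P

Round 1: P 257, S 175, R 609, Q 190. Eliminate S.
Round 2: P 432, R 609, Q 190. Eliminate Q.
Round 3: P 622, R 609. P has a majority.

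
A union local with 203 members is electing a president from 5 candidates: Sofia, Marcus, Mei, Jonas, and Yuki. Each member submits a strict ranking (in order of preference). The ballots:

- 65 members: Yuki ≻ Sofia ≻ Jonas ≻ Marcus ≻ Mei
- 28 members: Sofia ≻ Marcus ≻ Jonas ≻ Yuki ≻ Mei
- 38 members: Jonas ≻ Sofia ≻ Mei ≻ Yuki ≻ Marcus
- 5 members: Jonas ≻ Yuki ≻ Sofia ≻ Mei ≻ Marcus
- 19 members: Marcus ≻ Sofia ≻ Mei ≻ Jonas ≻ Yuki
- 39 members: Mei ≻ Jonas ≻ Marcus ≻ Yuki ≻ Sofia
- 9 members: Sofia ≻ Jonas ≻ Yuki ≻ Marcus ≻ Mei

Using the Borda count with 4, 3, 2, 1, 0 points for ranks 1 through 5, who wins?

Sofia

Sofia: 65·3 + 28·4 + 38·3 + 5·2 + 19·3 + 39·0 + 9·4 = 524
Marcus: 65·1 + 28·3 + 38·0 + 5·0 + 19·4 + 39·2 + 9·1 = 312
Mei: 65·0 + 28·0 + 38·2 + 5·1 + 19·2 + 39·4 + 9·0 = 275
Jonas: 65·2 + 28·2 + 38·4 + 5·4 + 19·1 + 39·3 + 9·3 = 521
Yuki: 65·4 + 28·1 + 38·1 + 5·3 + 19·0 + 39·1 + 9·2 = 398
Sofia has the highest Borda score (524).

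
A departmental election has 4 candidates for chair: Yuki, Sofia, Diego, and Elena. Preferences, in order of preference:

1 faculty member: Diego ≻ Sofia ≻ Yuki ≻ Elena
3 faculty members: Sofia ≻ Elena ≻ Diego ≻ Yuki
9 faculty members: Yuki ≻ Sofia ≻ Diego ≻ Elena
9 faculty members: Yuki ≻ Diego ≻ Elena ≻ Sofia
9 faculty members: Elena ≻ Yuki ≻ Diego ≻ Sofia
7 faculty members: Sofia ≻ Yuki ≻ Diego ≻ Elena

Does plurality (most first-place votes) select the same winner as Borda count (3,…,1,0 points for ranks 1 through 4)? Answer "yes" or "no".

yes

Plurality — first-place votes: Yuki 18, Sofia 10, Diego 1, Elena 9. Winner: Yuki.
Borda — scores: Yuki 87, Sofia 50, Diego 49, Elena 42. Winner: Yuki.
The two methods agree.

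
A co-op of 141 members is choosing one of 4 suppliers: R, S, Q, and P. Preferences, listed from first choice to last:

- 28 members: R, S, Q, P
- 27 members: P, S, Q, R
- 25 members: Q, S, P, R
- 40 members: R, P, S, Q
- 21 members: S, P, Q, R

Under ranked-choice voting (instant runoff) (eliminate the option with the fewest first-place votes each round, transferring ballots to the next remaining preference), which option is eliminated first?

Round 1: R 68, S 21, Q 25, P 27. Eliminate S.

S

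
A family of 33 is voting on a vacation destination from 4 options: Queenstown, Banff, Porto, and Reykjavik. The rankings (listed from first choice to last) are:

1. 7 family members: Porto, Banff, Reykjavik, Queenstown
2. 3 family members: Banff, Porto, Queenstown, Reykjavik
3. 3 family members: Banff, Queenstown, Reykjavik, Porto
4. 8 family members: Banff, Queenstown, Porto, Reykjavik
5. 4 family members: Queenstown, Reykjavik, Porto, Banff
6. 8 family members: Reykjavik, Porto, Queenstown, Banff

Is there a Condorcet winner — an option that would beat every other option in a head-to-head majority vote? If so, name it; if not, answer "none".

Porto

Porto vs Queenstown: 18–15 for Porto.
Porto vs Banff: 19–14 for Porto.
Porto vs Reykjavik: 18–15 for Porto.
Porto beats every other option head-to-head.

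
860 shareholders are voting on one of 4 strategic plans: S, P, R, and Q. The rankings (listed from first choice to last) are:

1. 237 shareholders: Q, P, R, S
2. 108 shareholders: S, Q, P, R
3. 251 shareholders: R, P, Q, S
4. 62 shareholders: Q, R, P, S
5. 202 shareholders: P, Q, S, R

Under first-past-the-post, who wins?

Q

First-place votes: S 108, P 202, R 251, Q 299.
Q has the most first-place votes.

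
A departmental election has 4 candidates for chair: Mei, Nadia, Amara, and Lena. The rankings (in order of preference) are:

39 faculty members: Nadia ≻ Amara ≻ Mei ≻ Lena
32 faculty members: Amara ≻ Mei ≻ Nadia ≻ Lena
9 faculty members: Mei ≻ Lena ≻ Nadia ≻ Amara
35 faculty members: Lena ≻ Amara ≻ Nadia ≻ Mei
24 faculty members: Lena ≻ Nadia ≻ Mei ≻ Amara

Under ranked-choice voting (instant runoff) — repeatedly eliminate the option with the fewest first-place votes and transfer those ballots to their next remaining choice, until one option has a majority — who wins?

Nadia

Round 1: Mei 9, Nadia 39, Amara 32, Lena 59. Eliminate Mei.
Round 2: Nadia 39, Amara 32, Lena 68. Eliminate Amara.
Round 3: Nadia 71, Lena 68. Nadia has a majority.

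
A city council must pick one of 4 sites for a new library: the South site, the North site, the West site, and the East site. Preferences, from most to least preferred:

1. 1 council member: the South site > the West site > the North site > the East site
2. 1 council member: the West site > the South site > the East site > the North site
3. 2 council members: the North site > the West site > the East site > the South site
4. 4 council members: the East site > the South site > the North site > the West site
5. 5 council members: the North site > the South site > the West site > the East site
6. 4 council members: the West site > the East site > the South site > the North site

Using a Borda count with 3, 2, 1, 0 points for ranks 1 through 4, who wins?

the South site: 1·3 + 1·2 + 2·0 + 4·2 + 5·2 + 4·1 = 27
the North site: 1·1 + 1·0 + 2·3 + 4·1 + 5·3 + 4·0 = 26
the West site: 1·2 + 1·3 + 2·2 + 4·0 + 5·1 + 4·3 = 26
the East site: 1·0 + 1·1 + 2·1 + 4·3 + 5·0 + 4·2 = 23
the South site has the highest Borda score (27).

the South site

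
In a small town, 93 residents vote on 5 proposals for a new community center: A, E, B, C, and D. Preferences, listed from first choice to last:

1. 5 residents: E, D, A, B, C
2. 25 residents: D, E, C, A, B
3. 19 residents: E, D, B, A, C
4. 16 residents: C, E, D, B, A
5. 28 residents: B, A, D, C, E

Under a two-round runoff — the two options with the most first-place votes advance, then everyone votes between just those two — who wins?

Round 1 first-place votes: A 0, E 24, B 28, C 16, D 25.
B and D advance.
Runoff: B is preferred to D by 28 voters; D by 65.
D wins the runoff.

D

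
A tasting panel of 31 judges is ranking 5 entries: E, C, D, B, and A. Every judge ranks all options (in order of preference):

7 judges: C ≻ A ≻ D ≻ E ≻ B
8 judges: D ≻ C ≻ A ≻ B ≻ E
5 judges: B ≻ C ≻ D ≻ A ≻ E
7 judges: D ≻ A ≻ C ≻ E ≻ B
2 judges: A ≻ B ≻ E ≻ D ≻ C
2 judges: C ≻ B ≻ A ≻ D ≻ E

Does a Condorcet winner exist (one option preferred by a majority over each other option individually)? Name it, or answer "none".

D vs E: 29–2 for D.
D vs C: 17–14 for D.
D vs B: 22–9 for D.
D vs A: 20–11 for D.
D beats every other option head-to-head.

D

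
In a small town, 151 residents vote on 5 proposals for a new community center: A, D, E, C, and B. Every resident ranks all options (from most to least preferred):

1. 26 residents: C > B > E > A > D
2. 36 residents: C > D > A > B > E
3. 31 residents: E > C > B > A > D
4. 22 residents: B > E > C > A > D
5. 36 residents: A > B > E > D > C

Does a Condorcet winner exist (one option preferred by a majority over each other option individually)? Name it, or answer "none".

Checking pairwise contests:
E beats A 79–72.
A beats D 115–36.
B beats E 120–31.
E beats C 89–62.
C beats B 93–58.
Every option loses at least one head-to-head, so there is no Condorcet winner.

none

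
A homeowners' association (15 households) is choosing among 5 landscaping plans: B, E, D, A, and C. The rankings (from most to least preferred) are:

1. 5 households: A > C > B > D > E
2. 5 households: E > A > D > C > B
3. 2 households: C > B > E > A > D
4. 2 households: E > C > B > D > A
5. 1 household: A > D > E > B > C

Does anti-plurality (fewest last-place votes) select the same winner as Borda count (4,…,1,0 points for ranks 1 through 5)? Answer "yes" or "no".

Anti-plurality — last-place votes: B 5, E 5, D 2, A 2, C 1. Winner: C.
Borda — scores: B 21, E 34, D 20, A 41, C 34. Winner: A.
The two methods disagree.

no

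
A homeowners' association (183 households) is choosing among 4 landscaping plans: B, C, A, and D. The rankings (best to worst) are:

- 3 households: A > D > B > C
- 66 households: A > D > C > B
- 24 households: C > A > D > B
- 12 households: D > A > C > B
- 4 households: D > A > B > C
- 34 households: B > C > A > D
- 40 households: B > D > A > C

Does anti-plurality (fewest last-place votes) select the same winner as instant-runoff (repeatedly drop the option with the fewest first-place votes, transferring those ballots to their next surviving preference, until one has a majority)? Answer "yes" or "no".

yes

Anti-plurality — last-place votes: B 102, C 47, A 0, D 34. Winner: A.
Instant-runoff — R1 B 74, C 24, A 69, D 16 (D out); R2 B 74, C 24, A 85 (C out); R3 B 74, A 109 (A winner). Winner: A.
The two methods agree.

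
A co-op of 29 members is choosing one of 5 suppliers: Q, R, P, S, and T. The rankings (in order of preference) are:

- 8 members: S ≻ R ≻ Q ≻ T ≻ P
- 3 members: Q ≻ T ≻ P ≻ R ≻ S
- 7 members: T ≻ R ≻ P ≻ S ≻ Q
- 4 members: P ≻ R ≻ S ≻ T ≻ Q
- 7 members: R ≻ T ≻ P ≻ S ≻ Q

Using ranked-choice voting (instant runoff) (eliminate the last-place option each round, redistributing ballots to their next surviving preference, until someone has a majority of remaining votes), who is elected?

Round 1: Q 3, R 7, P 4, S 8, T 7. Eliminate Q.
Round 2: R 7, P 4, S 8, T 10. Eliminate P.
Round 3: R 11, S 8, T 10. Eliminate S.
Round 4: R 19, T 10. R has a majority.

R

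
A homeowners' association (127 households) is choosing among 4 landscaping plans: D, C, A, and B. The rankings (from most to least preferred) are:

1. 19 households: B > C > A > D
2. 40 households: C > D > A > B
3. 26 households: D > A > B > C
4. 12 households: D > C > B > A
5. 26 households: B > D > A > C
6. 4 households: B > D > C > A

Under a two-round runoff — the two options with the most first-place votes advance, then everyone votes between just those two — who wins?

Round 1 first-place votes: D 38, C 40, A 0, B 49.
B and C advance.
Runoff: B is preferred to C by 75 voters; C by 52.
B wins the runoff.

B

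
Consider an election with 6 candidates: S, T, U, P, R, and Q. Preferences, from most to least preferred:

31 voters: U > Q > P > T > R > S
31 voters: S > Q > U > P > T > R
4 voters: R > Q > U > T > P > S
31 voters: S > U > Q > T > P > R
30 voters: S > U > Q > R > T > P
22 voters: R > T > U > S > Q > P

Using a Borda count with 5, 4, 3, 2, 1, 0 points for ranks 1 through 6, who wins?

U

S: 31·0 + 31·5 + 4·0 + 31·5 + 30·5 + 22·2 = 504
T: 31·2 + 31·1 + 4·2 + 31·2 + 30·1 + 22·4 = 281
U: 31·5 + 31·3 + 4·3 + 31·4 + 30·4 + 22·3 = 570
P: 31·3 + 31·2 + 4·1 + 31·1 + 30·0 + 22·0 = 190
R: 31·1 + 31·0 + 4·5 + 31·0 + 30·2 + 22·5 = 221
Q: 31·4 + 31·4 + 4·4 + 31·3 + 30·3 + 22·1 = 469
U has the highest Borda score (570).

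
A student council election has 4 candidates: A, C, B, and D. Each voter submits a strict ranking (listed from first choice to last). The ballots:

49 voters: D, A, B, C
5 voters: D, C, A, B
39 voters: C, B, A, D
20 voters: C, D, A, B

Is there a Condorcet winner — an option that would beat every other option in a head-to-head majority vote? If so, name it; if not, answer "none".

C

C vs A: 64–49 for C.
C vs B: 64–49 for C.
C vs D: 59–54 for C.
C beats every other option head-to-head.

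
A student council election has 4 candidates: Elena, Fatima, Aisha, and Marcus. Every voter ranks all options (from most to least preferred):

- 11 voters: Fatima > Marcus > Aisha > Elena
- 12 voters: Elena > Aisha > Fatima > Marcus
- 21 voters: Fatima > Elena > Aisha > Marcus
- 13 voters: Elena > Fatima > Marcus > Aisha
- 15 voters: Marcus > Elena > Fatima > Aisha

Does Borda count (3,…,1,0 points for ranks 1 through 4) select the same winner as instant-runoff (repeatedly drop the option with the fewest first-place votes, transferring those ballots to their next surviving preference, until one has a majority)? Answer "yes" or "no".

Borda — scores: Elena 147, Fatima 149, Aisha 56, Marcus 80. Winner: Fatima.
Instant-runoff — R1 Elena 25, Fatima 32, Aisha 0, Marcus 15 (Aisha out); R2 Elena 25, Fatima 32, Marcus 15 (Marcus out); R3 Elena 40, Fatima 32 (Elena winner). Winner: Elena.
The two methods disagree.

no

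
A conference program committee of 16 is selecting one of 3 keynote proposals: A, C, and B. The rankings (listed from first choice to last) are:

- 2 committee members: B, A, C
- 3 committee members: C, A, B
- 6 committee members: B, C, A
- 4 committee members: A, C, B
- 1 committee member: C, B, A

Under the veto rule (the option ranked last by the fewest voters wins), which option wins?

Last-place votes: A 7, C 2, B 7.
C is ranked last by the fewest voters, so C wins.

C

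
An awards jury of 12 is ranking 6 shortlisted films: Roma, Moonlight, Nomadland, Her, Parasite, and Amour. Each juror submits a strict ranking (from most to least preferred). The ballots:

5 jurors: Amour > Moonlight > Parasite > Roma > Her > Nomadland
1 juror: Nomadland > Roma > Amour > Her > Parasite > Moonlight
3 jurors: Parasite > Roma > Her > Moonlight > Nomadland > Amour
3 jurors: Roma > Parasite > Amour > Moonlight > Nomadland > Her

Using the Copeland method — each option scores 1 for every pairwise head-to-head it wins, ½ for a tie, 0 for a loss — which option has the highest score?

Roma: beats Moonlight, Nomadland, Her, and Amour; loses to Parasite → score 4.
Moonlight: beats Nomadland and Her; loses to Roma, Parasite, and Amour → score 2.
Nomadland: loses to Roma, Moonlight, Her, Parasite, and Amour → score 0.
Her: beats Nomadland; loses to Roma, Moonlight, Parasite, and Amour → score 1.
Parasite: beats Roma, Moonlight, Nomadland, and Her; ties Amour → score 4.5.
Amour: beats Moonlight, Nomadland, and Her; ties Parasite; loses to Roma → score 3.5.
Parasite has the best pairwise record.

Parasite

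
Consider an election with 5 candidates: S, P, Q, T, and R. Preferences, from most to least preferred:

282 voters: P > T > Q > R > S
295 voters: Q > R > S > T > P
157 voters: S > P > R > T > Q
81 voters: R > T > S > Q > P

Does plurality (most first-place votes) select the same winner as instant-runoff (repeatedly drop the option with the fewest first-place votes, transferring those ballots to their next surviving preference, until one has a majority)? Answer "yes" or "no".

Plurality — first-place votes: S 157, P 282, Q 295, T 0, R 81. Winner: Q.
Instant-runoff — R1 S 157, P 282, Q 295, T 0, R 81 (T out); R2 S 157, P 282, Q 295, R 81 (R out); R3 S 238, P 282, Q 295 (S out); R4 P 439, Q 376 (P winner). Winner: P.
The two methods disagree.

no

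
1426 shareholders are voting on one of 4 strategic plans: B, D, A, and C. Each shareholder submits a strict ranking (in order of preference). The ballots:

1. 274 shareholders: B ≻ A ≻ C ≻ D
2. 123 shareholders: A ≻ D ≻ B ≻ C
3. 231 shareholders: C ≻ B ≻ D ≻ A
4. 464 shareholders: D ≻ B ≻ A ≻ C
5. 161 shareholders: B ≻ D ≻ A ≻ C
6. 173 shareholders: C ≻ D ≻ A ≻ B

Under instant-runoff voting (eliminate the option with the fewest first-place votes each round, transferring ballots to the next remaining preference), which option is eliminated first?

A

Round 1: B 435, D 464, A 123, C 404. Eliminate A.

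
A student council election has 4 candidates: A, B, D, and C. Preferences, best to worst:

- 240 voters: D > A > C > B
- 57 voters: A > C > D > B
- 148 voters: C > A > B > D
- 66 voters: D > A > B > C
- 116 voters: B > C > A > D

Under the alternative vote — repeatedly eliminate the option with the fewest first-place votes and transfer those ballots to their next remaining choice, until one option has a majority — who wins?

C

Round 1: A 57, B 116, D 306, C 148. Eliminate A.
Round 2: B 116, D 306, C 205. Eliminate B.
Round 3: D 306, C 321. C has a majority.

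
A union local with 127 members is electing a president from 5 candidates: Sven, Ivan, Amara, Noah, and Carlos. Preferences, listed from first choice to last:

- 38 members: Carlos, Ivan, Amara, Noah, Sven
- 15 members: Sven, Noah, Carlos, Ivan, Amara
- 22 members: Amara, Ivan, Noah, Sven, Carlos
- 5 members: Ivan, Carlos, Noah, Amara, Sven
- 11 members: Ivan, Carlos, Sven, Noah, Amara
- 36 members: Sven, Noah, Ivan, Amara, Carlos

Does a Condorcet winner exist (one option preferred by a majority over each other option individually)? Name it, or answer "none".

Ivan vs Sven: 76–51 for Ivan.
Ivan vs Amara: 105–22 for Ivan.
Ivan vs Noah: 76–51 for Ivan.
Ivan vs Carlos: 74–53 for Ivan.
Ivan beats every other option head-to-head.

Ivan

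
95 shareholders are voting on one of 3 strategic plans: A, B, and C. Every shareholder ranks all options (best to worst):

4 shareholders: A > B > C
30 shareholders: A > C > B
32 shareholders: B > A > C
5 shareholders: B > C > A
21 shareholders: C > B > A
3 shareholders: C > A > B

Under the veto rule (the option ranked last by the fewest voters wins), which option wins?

Last-place votes: A 26, B 33, C 36.
A is ranked last by the fewest voters, so A wins.

A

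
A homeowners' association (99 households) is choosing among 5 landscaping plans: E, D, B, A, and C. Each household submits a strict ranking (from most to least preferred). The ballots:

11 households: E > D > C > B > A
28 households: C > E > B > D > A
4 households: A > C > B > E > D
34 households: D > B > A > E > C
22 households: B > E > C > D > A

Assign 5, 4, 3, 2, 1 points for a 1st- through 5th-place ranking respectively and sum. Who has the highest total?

E: 11·5 + 28·4 + 4·2 + 34·2 + 22·4 = 331
D: 11·4 + 28·2 + 4·1 + 34·5 + 22·2 = 318
B: 11·2 + 28·3 + 4·3 + 34·4 + 22·5 = 364
A: 11·1 + 28·1 + 4·5 + 34·3 + 22·1 = 183
C: 11·3 + 28·5 + 4·4 + 34·1 + 22·3 = 289
B has the highest Borda score (364).

B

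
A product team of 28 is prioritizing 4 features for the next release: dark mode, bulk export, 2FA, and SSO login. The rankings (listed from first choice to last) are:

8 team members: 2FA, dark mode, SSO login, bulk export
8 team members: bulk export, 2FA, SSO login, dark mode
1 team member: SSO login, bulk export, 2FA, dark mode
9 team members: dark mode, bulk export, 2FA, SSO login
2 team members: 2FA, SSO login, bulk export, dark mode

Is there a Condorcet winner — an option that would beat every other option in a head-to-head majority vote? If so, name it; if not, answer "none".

Checking pairwise contests:
2FA beats dark mode 19–9.
dark mode beats bulk export 17–11.
bulk export beats 2FA 18–10.
dark mode beats SSO login 17–11.
Every option loses at least one head-to-head, so there is no Condorcet winner.

none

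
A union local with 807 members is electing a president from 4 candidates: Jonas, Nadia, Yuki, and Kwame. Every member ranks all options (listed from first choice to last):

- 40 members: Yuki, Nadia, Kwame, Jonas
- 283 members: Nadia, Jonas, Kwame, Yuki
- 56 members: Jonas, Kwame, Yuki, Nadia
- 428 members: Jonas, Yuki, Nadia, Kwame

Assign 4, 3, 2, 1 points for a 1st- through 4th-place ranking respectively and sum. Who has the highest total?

Jonas

Jonas: 40·1 + 283·3 + 56·4 + 428·4 = 2825
Nadia: 40·3 + 283·4 + 56·1 + 428·2 = 2164
Yuki: 40·4 + 283·1 + 56·2 + 428·3 = 1839
Kwame: 40·2 + 283·2 + 56·3 + 428·1 = 1242
Jonas has the highest Borda score (2825).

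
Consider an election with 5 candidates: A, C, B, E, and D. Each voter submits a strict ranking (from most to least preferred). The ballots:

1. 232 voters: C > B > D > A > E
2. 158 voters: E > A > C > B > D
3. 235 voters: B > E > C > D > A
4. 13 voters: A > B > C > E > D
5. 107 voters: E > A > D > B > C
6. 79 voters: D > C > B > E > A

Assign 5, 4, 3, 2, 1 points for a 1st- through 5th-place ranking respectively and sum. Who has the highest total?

A: 232·2 + 158·4 + 235·1 + 13·5 + 107·4 + 79·1 = 1903
C: 232·5 + 158·3 + 235·3 + 13·3 + 107·1 + 79·4 = 2801
B: 232·4 + 158·2 + 235·5 + 13·4 + 107·2 + 79·3 = 2922
E: 232·1 + 158·5 + 235·4 + 13·2 + 107·5 + 79·2 = 2681
D: 232·3 + 158·1 + 235·2 + 13·1 + 107·3 + 79·5 = 2053
B has the highest Borda score (2922).

B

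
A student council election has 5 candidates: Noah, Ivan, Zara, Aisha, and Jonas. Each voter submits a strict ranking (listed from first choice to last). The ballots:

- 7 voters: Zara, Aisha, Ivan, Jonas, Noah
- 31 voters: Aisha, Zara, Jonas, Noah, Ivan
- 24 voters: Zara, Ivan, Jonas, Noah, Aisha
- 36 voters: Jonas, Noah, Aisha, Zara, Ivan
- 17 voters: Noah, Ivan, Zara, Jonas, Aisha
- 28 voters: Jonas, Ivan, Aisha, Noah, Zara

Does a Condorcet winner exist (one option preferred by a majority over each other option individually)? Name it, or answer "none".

Checking pairwise contests:
Jonas beats Noah 126–17.
Noah beats Ivan 84–59.
Noah beats Zara 81–62.
Noah beats Aisha 77–66.
Zara beats Jonas 79–64.
Every option loses at least one head-to-head, so there is no Condorcet winner.

none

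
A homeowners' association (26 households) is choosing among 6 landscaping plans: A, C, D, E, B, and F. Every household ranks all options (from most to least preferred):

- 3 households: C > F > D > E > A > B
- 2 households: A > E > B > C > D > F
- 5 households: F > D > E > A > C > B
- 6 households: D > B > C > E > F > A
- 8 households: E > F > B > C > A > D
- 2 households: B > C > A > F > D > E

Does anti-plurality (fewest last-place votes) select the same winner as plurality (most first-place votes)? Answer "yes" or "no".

Anti-plurality — last-place votes: A 6, C 0, D 8, E 2, B 8, F 2. Winner: C.
Plurality — first-place votes: A 2, C 3, D 6, E 8, B 2, F 5. Winner: E.
The two methods disagree.

no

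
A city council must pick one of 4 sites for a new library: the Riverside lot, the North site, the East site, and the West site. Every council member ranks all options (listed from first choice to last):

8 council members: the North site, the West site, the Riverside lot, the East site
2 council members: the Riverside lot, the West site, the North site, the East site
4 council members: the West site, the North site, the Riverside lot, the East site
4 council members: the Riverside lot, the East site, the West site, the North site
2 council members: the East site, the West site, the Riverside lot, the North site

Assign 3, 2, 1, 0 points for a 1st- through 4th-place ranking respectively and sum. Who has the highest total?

the West site

the Riverside lot: 8·1 + 2·3 + 4·1 + 4·3 + 2·1 = 32
the North site: 8·3 + 2·1 + 4·2 + 4·0 + 2·0 = 34
the East site: 8·0 + 2·0 + 4·0 + 4·2 + 2·3 = 14
the West site: 8·2 + 2·2 + 4·3 + 4·1 + 2·2 = 40
the West site has the highest Borda score (40).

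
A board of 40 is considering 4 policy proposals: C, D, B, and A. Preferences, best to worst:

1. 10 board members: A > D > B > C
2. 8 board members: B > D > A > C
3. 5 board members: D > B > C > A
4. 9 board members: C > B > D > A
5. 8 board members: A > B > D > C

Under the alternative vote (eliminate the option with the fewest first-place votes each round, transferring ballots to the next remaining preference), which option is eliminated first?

D

Round 1: C 9, D 5, B 8, A 18. Eliminate D.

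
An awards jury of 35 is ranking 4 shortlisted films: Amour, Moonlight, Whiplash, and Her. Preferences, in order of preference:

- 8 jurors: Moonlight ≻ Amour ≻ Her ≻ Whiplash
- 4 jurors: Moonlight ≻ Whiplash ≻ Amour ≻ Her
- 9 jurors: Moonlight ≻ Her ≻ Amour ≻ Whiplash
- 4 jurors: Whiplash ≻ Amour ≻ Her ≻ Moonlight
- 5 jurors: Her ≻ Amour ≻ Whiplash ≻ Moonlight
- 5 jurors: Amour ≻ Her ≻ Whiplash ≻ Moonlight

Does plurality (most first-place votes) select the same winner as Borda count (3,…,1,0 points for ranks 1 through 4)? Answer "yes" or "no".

yes

Plurality — first-place votes: Amour 5, Moonlight 21, Whiplash 4, Her 5. Winner: Moonlight.
Borda — scores: Amour 62, Moonlight 63, Whiplash 30, Her 55. Winner: Moonlight.
The two methods agree.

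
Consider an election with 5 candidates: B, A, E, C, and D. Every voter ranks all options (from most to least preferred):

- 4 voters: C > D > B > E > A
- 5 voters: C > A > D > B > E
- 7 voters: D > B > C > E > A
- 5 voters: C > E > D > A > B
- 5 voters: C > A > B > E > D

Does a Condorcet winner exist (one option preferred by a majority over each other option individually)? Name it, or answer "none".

C

C vs B: 19–7 for C.
C vs A: 26–0 for C.
C vs E: 26–0 for C.
C vs D: 19–7 for C.
C beats every other option head-to-head.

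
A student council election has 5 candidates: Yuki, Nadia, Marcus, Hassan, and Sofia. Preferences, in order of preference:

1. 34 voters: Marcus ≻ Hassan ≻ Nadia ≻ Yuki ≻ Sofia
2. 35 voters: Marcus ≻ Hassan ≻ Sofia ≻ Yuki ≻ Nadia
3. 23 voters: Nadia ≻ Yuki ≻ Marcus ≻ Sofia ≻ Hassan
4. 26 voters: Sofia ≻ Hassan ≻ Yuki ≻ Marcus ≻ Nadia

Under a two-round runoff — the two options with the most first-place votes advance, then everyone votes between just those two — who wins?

Marcus

Round 1 first-place votes: Yuki 0, Nadia 23, Marcus 69, Hassan 0, Sofia 26.
Marcus and Sofia advance.
Runoff: Marcus is preferred to Sofia by 92 voters; Sofia by 26.
Marcus wins the runoff.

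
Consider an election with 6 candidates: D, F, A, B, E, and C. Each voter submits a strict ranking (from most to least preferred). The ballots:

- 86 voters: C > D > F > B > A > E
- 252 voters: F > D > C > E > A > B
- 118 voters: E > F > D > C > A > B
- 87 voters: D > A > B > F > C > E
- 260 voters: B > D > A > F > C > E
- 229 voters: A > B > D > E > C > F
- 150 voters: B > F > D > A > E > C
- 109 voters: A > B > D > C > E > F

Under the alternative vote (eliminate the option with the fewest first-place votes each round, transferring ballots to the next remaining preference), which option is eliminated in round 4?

B

Round 1: D 87, F 252, A 338, B 410, E 118, C 86. Eliminate C.
Round 2: D 173, F 252, A 338, B 410, E 118. Eliminate E.
Round 3: D 173, F 370, A 338, B 410. Eliminate D.
Round 4: F 456, A 425, B 410. Eliminate B.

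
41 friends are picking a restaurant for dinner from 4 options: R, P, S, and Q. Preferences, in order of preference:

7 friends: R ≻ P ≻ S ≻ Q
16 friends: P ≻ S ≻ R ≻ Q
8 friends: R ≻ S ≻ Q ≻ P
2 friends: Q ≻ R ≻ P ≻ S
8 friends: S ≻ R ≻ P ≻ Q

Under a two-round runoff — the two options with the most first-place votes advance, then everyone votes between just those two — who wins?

R

Round 1 first-place votes: R 15, P 16, S 8, Q 2.
P and R advance.
Runoff: P is preferred to R by 16 voters; R by 25.
R wins the runoff.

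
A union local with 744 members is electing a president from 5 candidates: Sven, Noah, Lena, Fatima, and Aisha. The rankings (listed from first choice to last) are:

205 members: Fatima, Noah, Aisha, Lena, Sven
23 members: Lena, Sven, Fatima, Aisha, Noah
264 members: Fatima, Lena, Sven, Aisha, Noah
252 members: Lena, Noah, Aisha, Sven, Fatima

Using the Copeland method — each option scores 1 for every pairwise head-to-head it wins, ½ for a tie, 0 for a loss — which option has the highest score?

Sven: loses to Noah, Lena, Fatima, and Aisha → score 0.
Noah: beats Sven and Aisha; loses to Lena and Fatima → score 2.
Lena: beats Sven, Noah, and Aisha; loses to Fatima → score 3.
Fatima: beats Sven, Noah, Lena, and Aisha → score 4.
Aisha: beats Sven; loses to Noah, Lena, and Fatima → score 1.
Fatima has the best pairwise record.

Fatima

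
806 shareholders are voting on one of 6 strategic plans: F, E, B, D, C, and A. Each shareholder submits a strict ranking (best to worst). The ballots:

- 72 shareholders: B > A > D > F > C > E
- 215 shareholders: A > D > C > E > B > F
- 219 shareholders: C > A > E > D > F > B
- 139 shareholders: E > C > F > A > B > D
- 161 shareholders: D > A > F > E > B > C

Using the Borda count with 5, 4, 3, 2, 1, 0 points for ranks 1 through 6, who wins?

A

F: 72·2 + 215·0 + 219·1 + 139·3 + 161·3 = 1263
E: 72·0 + 215·2 + 219·3 + 139·5 + 161·2 = 2104
B: 72·5 + 215·1 + 219·0 + 139·1 + 161·1 = 875
D: 72·3 + 215·4 + 219·2 + 139·0 + 161·5 = 2319
C: 72·1 + 215·3 + 219·5 + 139·4 + 161·0 = 2368
A: 72·4 + 215·5 + 219·4 + 139·2 + 161·4 = 3161
A has the highest Borda score (3161).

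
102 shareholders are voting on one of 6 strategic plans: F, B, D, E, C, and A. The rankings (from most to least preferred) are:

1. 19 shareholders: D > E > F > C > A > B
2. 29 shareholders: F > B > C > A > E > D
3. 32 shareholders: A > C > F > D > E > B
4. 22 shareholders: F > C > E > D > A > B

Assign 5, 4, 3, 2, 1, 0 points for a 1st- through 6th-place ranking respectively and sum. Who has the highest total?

F: 19·3 + 29·5 + 32·3 + 22·5 = 408
B: 19·0 + 29·4 + 32·0 + 22·0 = 116
D: 19·5 + 29·0 + 32·2 + 22·2 = 203
E: 19·4 + 29·1 + 32·1 + 22·3 = 203
C: 19·2 + 29·3 + 32·4 + 22·4 = 341
A: 19·1 + 29·2 + 32·5 + 22·1 = 259
F has the highest Borda score (408).

F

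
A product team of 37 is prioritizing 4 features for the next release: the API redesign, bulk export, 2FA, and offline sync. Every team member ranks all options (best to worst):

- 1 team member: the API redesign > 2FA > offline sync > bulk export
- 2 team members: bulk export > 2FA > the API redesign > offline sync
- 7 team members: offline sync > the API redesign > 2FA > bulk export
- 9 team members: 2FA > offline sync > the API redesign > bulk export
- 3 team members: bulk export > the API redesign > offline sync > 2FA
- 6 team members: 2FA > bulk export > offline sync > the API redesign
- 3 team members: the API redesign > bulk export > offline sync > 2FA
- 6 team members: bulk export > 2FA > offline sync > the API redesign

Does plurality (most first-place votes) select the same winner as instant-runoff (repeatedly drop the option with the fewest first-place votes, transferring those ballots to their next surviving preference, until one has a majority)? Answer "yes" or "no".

Plurality — first-place votes: the API redesign 4, bulk export 11, 2FA 15, offline sync 7. Winner: 2FA.
Instant-runoff — R1 the API redesign 4, bulk export 11, 2FA 15, offline sync 7 (the API redesign out); R2 bulk export 14, 2FA 16, offline sync 7 (offline sync out); R3 bulk export 14, 2FA 23 (2FA winner). Winner: 2FA.
The two methods agree.

yes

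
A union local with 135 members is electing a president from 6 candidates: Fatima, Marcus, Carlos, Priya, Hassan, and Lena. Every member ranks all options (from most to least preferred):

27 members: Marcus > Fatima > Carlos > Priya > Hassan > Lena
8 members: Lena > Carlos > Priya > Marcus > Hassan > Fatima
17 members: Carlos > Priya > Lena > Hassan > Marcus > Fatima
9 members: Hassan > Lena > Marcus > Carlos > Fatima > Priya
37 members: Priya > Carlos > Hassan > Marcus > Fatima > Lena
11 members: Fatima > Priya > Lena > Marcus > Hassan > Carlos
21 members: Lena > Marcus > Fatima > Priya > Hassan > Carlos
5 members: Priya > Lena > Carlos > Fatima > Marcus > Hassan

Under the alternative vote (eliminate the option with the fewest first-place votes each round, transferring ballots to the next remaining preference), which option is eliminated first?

Round 1: Fatima 11, Marcus 27, Carlos 17, Priya 42, Hassan 9, Lena 29. Eliminate Hassan.

Hassan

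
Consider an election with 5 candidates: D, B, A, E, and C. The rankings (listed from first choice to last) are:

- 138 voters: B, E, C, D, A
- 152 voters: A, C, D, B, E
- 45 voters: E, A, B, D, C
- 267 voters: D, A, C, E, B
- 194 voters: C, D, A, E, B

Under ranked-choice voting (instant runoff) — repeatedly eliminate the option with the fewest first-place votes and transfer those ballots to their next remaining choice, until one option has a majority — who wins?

Round 1: D 267, B 138, A 152, E 45, C 194. Eliminate E.
Round 2: D 267, B 138, A 197, C 194. Eliminate B.
Round 3: D 267, A 197, C 332. Eliminate A.
Round 4: D 312, C 484. C has a majority.

C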